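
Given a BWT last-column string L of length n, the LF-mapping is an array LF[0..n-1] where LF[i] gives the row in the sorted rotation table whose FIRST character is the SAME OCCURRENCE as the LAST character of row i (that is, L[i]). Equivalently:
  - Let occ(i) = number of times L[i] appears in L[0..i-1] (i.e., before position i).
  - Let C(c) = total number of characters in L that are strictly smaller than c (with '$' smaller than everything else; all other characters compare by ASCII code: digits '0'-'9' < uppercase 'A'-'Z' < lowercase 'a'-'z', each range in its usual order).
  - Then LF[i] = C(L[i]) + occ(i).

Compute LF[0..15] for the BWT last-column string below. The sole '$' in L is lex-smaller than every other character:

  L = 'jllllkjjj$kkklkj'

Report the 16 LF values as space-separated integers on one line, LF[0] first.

Char counts: '$':1, 'j':5, 'k':5, 'l':5
C (first-col start): C('$')=0, C('j')=1, C('k')=6, C('l')=11
L[0]='j': occ=0, LF[0]=C('j')+0=1+0=1
L[1]='l': occ=0, LF[1]=C('l')+0=11+0=11
L[2]='l': occ=1, LF[2]=C('l')+1=11+1=12
L[3]='l': occ=2, LF[3]=C('l')+2=11+2=13
L[4]='l': occ=3, LF[4]=C('l')+3=11+3=14
L[5]='k': occ=0, LF[5]=C('k')+0=6+0=6
L[6]='j': occ=1, LF[6]=C('j')+1=1+1=2
L[7]='j': occ=2, LF[7]=C('j')+2=1+2=3
L[8]='j': occ=3, LF[8]=C('j')+3=1+3=4
L[9]='$': occ=0, LF[9]=C('$')+0=0+0=0
L[10]='k': occ=1, LF[10]=C('k')+1=6+1=7
L[11]='k': occ=2, LF[11]=C('k')+2=6+2=8
L[12]='k': occ=3, LF[12]=C('k')+3=6+3=9
L[13]='l': occ=4, LF[13]=C('l')+4=11+4=15
L[14]='k': occ=4, LF[14]=C('k')+4=6+4=10
L[15]='j': occ=4, LF[15]=C('j')+4=1+4=5

Answer: 1 11 12 13 14 6 2 3 4 0 7 8 9 15 10 5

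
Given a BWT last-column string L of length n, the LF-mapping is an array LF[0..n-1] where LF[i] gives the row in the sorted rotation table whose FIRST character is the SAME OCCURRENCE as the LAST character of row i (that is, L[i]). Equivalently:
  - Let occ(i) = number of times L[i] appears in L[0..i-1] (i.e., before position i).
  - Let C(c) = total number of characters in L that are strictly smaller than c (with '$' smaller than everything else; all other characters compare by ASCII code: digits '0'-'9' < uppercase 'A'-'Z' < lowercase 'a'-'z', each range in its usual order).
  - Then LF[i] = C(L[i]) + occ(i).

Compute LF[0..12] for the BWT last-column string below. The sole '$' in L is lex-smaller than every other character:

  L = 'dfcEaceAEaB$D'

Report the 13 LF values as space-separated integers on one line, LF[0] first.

Char counts: '$':1, 'A':1, 'B':1, 'D':1, 'E':2, 'a':2, 'c':2, 'd':1, 'e':1, 'f':1
C (first-col start): C('$')=0, C('A')=1, C('B')=2, C('D')=3, C('E')=4, C('a')=6, C('c')=8, C('d')=10, C('e')=11, C('f')=12
L[0]='d': occ=0, LF[0]=C('d')+0=10+0=10
L[1]='f': occ=0, LF[1]=C('f')+0=12+0=12
L[2]='c': occ=0, LF[2]=C('c')+0=8+0=8
L[3]='E': occ=0, LF[3]=C('E')+0=4+0=4
L[4]='a': occ=0, LF[4]=C('a')+0=6+0=6
L[5]='c': occ=1, LF[5]=C('c')+1=8+1=9
L[6]='e': occ=0, LF[6]=C('e')+0=11+0=11
L[7]='A': occ=0, LF[7]=C('A')+0=1+0=1
L[8]='E': occ=1, LF[8]=C('E')+1=4+1=5
L[9]='a': occ=1, LF[9]=C('a')+1=6+1=7
L[10]='B': occ=0, LF[10]=C('B')+0=2+0=2
L[11]='$': occ=0, LF[11]=C('$')+0=0+0=0
L[12]='D': occ=0, LF[12]=C('D')+0=3+0=3

Answer: 10 12 8 4 6 9 11 1 5 7 2 0 3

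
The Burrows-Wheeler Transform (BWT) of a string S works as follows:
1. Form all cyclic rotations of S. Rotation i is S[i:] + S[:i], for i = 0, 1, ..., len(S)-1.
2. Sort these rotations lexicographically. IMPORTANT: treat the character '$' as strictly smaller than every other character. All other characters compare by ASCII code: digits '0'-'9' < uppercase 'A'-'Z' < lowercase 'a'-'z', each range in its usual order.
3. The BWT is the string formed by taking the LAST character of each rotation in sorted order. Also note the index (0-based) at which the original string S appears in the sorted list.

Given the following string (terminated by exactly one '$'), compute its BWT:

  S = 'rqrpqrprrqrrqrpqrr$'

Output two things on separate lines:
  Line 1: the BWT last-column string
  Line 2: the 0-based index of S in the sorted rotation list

Answer: rrrrrrpprrqqq$rrqqp
13

Derivation:
All 19 rotations (rotation i = S[i:]+S[:i]):
  rot[0] = rqrpqrprrqrrqrpqrr$
  rot[1] = qrpqrprrqrrqrpqrr$r
  rot[2] = rpqrprrqrrqrpqrr$rq
  rot[3] = pqrprrqrrqrpqrr$rqr
  rot[4] = qrprrqrrqrpqrr$rqrp
  rot[5] = rprrqrrqrpqrr$rqrpq
  rot[6] = prrqrrqrpqrr$rqrpqr
  rot[7] = rrqrrqrpqrr$rqrpqrp
  rot[8] = rqrrqrpqrr$rqrpqrpr
  rot[9] = qrrqrpqrr$rqrpqrprr
  rot[10] = rrqrpqrr$rqrpqrprrq
  rot[11] = rqrpqrr$rqrpqrprrqr
  rot[12] = qrpqrr$rqrpqrprrqrr
  rot[13] = rpqrr$rqrpqrprrqrrq
  rot[14] = pqrr$rqrpqrprrqrrqr
  rot[15] = qrr$rqrpqrprrqrrqrp
  rot[16] = rr$rqrpqrprrqrrqrpq
  rot[17] = r$rqrpqrprrqrrqrpqr
  rot[18] = $rqrpqrprrqrrqrpqrr
Sorted (with $ < everything):
  sorted[0] = $rqrpqrprrqrrqrpqrr  (last char: 'r')
  sorted[1] = pqrprrqrrqrpqrr$rqr  (last char: 'r')
  sorted[2] = pqrr$rqrpqrprrqrrqr  (last char: 'r')
  sorted[3] = prrqrrqrpqrr$rqrpqr  (last char: 'r')
  sorted[4] = qrpqrprrqrrqrpqrr$r  (last char: 'r')
  sorted[5] = qrpqrr$rqrpqrprrqrr  (last char: 'r')
  sorted[6] = qrprrqrrqrpqrr$rqrp  (last char: 'p')
  sorted[7] = qrr$rqrpqrprrqrrqrp  (last char: 'p')
  sorted[8] = qrrqrpqrr$rqrpqrprr  (last char: 'r')
  sorted[9] = r$rqrpqrprrqrrqrpqr  (last char: 'r')
  sorted[10] = rpqrprrqrrqrpqrr$rq  (last char: 'q')
  sorted[11] = rpqrr$rqrpqrprrqrrq  (last char: 'q')
  sorted[12] = rprrqrrqrpqrr$rqrpq  (last char: 'q')
  sorted[13] = rqrpqrprrqrrqrpqrr$  (last char: '$')
  sorted[14] = rqrpqrr$rqrpqrprrqr  (last char: 'r')
  sorted[15] = rqrrqrpqrr$rqrpqrpr  (last char: 'r')
  sorted[16] = rr$rqrpqrprrqrrqrpq  (last char: 'q')
  sorted[17] = rrqrpqrr$rqrpqrprrq  (last char: 'q')
  sorted[18] = rrqrrqrpqrr$rqrpqrp  (last char: 'p')
Last column: rrrrrrpprrqqq$rrqqp
Original string S is at sorted index 13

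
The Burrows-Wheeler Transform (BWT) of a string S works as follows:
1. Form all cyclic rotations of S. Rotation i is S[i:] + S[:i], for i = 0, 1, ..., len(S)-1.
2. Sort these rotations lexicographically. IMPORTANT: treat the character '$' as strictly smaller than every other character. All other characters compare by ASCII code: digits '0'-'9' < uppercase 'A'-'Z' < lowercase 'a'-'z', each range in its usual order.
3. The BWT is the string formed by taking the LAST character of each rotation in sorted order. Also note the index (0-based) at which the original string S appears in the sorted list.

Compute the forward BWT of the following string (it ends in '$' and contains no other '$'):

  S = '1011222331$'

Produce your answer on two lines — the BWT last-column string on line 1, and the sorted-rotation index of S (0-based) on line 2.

Answer: 113$0112232
3

Derivation:
All 11 rotations (rotation i = S[i:]+S[:i]):
  rot[0] = 1011222331$
  rot[1] = 011222331$1
  rot[2] = 11222331$10
  rot[3] = 1222331$101
  rot[4] = 222331$1011
  rot[5] = 22331$10112
  rot[6] = 2331$101122
  rot[7] = 331$1011222
  rot[8] = 31$10112223
  rot[9] = 1$101122233
  rot[10] = $1011222331
Sorted (with $ < everything):
  sorted[0] = $1011222331  (last char: '1')
  sorted[1] = 011222331$1  (last char: '1')
  sorted[2] = 1$101122233  (last char: '3')
  sorted[3] = 1011222331$  (last char: '$')
  sorted[4] = 11222331$10  (last char: '0')
  sorted[5] = 1222331$101  (last char: '1')
  sorted[6] = 222331$1011  (last char: '1')
  sorted[7] = 22331$10112  (last char: '2')
  sorted[8] = 2331$101122  (last char: '2')
  sorted[9] = 31$10112223  (last char: '3')
  sorted[10] = 331$1011222  (last char: '2')
Last column: 113$0112232
Original string S is at sorted index 3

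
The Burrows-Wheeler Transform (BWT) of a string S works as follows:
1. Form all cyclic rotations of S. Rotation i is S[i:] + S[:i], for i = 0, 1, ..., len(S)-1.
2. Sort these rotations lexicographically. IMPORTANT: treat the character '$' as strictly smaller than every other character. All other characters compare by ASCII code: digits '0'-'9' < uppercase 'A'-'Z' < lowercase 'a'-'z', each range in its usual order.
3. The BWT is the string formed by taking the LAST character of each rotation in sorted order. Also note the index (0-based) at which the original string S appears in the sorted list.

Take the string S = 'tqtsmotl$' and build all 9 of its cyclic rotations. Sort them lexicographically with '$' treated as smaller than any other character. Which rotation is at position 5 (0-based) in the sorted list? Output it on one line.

Answer: smotl$tqt

Derivation:
All 9 rotations (rotation i = S[i:]+S[:i]):
  rot[0] = tqtsmotl$
  rot[1] = qtsmotl$t
  rot[2] = tsmotl$tq
  rot[3] = smotl$tqt
  rot[4] = motl$tqts
  rot[5] = otl$tqtsm
  rot[6] = tl$tqtsmo
  rot[7] = l$tqtsmot
  rot[8] = $tqtsmotl
Sorted (with $ < everything):
  sorted[0] = $tqtsmotl
  sorted[1] = l$tqtsmot
  sorted[2] = motl$tqts
  sorted[3] = otl$tqtsm
  sorted[4] = qtsmotl$t
  sorted[5] = smotl$tqt
  sorted[6] = tl$tqtsmo
  sorted[7] = tqtsmotl$
  sorted[8] = tsmotl$tq
sorted[5] = smotl$tqt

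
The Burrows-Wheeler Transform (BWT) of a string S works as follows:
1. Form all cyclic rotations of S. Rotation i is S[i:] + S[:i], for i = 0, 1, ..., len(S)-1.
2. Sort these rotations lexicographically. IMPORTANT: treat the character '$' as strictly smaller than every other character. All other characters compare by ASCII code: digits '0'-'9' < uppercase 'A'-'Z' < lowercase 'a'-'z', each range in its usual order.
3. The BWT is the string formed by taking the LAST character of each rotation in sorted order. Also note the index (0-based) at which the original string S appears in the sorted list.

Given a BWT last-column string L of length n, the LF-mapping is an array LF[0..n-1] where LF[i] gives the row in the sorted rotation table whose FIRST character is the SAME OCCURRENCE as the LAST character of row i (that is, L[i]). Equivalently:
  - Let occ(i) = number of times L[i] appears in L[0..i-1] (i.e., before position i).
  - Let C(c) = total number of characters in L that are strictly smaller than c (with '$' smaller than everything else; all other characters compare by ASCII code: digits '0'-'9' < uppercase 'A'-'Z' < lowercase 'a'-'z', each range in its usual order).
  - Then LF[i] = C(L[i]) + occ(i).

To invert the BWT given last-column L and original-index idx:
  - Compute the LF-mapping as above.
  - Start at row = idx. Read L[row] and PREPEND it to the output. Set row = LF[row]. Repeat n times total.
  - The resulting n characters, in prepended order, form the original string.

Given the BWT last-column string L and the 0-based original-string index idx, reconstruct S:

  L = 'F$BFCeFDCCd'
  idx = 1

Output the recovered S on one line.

LF mapping: 6 0 1 7 2 10 8 5 3 4 9
Walk LF starting at row 1, prepending L[row]:
  step 1: row=1, L[1]='$', prepend. Next row=LF[1]=0
  step 2: row=0, L[0]='F', prepend. Next row=LF[0]=6
  step 3: row=6, L[6]='F', prepend. Next row=LF[6]=8
  step 4: row=8, L[8]='C', prepend. Next row=LF[8]=3
  step 5: row=3, L[3]='F', prepend. Next row=LF[3]=7
  step 6: row=7, L[7]='D', prepend. Next row=LF[7]=5
  step 7: row=5, L[5]='e', prepend. Next row=LF[5]=10
  step 8: row=10, L[10]='d', prepend. Next row=LF[10]=9
  step 9: row=9, L[9]='C', prepend. Next row=LF[9]=4
  step 10: row=4, L[4]='C', prepend. Next row=LF[4]=2
  step 11: row=2, L[2]='B', prepend. Next row=LF[2]=1
Reversed output: BCCdeDFCFF$

Answer: BCCdeDFCFF$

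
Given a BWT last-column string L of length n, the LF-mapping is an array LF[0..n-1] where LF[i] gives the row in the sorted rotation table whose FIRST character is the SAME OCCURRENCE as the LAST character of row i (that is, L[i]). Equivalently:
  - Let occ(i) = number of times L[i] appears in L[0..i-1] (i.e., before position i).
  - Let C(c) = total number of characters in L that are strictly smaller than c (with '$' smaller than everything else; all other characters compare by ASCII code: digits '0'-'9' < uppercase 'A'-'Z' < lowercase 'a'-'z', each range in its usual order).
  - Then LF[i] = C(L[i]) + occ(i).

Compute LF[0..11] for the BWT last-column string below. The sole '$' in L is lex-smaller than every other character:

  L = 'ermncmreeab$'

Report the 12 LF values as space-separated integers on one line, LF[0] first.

Char counts: '$':1, 'a':1, 'b':1, 'c':1, 'e':3, 'm':2, 'n':1, 'r':2
C (first-col start): C('$')=0, C('a')=1, C('b')=2, C('c')=3, C('e')=4, C('m')=7, C('n')=9, C('r')=10
L[0]='e': occ=0, LF[0]=C('e')+0=4+0=4
L[1]='r': occ=0, LF[1]=C('r')+0=10+0=10
L[2]='m': occ=0, LF[2]=C('m')+0=7+0=7
L[3]='n': occ=0, LF[3]=C('n')+0=9+0=9
L[4]='c': occ=0, LF[4]=C('c')+0=3+0=3
L[5]='m': occ=1, LF[5]=C('m')+1=7+1=8
L[6]='r': occ=1, LF[6]=C('r')+1=10+1=11
L[7]='e': occ=1, LF[7]=C('e')+1=4+1=5
L[8]='e': occ=2, LF[8]=C('e')+2=4+2=6
L[9]='a': occ=0, LF[9]=C('a')+0=1+0=1
L[10]='b': occ=0, LF[10]=C('b')+0=2+0=2
L[11]='$': occ=0, LF[11]=C('$')+0=0+0=0

Answer: 4 10 7 9 3 8 11 5 6 1 2 0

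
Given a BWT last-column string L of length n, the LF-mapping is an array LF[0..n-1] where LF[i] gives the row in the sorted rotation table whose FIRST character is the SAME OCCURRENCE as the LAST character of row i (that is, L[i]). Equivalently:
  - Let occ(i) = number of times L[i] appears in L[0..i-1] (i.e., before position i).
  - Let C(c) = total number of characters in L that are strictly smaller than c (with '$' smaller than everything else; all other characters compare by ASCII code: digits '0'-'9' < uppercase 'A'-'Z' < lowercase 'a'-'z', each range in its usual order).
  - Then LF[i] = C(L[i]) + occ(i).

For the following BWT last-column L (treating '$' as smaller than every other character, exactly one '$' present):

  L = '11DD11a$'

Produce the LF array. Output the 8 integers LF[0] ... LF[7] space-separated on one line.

Char counts: '$':1, '1':4, 'D':2, 'a':1
C (first-col start): C('$')=0, C('1')=1, C('D')=5, C('a')=7
L[0]='1': occ=0, LF[0]=C('1')+0=1+0=1
L[1]='1': occ=1, LF[1]=C('1')+1=1+1=2
L[2]='D': occ=0, LF[2]=C('D')+0=5+0=5
L[3]='D': occ=1, LF[3]=C('D')+1=5+1=6
L[4]='1': occ=2, LF[4]=C('1')+2=1+2=3
L[5]='1': occ=3, LF[5]=C('1')+3=1+3=4
L[6]='a': occ=0, LF[6]=C('a')+0=7+0=7
L[7]='$': occ=0, LF[7]=C('$')+0=0+0=0

Answer: 1 2 5 6 3 4 7 0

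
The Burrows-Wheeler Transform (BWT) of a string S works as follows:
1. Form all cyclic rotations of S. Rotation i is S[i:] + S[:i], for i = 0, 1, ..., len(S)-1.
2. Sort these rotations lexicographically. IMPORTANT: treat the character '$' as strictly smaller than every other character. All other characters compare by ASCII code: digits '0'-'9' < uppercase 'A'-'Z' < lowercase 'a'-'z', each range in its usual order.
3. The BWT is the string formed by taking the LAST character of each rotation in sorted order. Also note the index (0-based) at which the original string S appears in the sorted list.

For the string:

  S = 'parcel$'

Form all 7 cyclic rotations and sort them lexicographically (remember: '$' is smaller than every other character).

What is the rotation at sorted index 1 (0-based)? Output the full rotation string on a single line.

Answer: arcel$p

Derivation:
All 7 rotations (rotation i = S[i:]+S[:i]):
  rot[0] = parcel$
  rot[1] = arcel$p
  rot[2] = rcel$pa
  rot[3] = cel$par
  rot[4] = el$parc
  rot[5] = l$parce
  rot[6] = $parcel
Sorted (with $ < everything):
  sorted[0] = $parcel
  sorted[1] = arcel$p
  sorted[2] = cel$par
  sorted[3] = el$parc
  sorted[4] = l$parce
  sorted[5] = parcel$
  sorted[6] = rcel$pa
sorted[1] = arcel$p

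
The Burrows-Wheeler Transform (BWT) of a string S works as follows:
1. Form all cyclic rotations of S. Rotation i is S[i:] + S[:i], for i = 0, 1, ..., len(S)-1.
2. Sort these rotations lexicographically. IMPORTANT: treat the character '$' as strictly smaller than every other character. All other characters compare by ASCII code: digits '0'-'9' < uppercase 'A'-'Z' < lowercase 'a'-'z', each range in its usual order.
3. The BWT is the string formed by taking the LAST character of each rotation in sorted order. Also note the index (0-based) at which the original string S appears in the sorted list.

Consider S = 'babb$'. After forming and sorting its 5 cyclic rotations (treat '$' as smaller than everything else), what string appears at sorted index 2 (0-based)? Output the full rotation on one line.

All 5 rotations (rotation i = S[i:]+S[:i]):
  rot[0] = babb$
  rot[1] = abb$b
  rot[2] = bb$ba
  rot[3] = b$bab
  rot[4] = $babb
Sorted (with $ < everything):
  sorted[0] = $babb
  sorted[1] = abb$b
  sorted[2] = b$bab
  sorted[3] = babb$
  sorted[4] = bb$ba
sorted[2] = b$bab

Answer: b$bab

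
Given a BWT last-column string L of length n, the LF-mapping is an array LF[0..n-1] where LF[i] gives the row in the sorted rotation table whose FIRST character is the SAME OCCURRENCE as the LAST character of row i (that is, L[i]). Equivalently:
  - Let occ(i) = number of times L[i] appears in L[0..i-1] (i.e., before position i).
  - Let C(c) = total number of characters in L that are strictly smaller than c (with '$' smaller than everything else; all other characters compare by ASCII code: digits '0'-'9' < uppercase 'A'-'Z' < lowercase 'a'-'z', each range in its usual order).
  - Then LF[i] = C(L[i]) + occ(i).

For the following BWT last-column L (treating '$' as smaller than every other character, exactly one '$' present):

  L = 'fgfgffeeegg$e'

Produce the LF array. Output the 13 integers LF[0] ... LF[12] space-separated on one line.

Char counts: '$':1, 'e':4, 'f':4, 'g':4
C (first-col start): C('$')=0, C('e')=1, C('f')=5, C('g')=9
L[0]='f': occ=0, LF[0]=C('f')+0=5+0=5
L[1]='g': occ=0, LF[1]=C('g')+0=9+0=9
L[2]='f': occ=1, LF[2]=C('f')+1=5+1=6
L[3]='g': occ=1, LF[3]=C('g')+1=9+1=10
L[4]='f': occ=2, LF[4]=C('f')+2=5+2=7
L[5]='f': occ=3, LF[5]=C('f')+3=5+3=8
L[6]='e': occ=0, LF[6]=C('e')+0=1+0=1
L[7]='e': occ=1, LF[7]=C('e')+1=1+1=2
L[8]='e': occ=2, LF[8]=C('e')+2=1+2=3
L[9]='g': occ=2, LF[9]=C('g')+2=9+2=11
L[10]='g': occ=3, LF[10]=C('g')+3=9+3=12
L[11]='$': occ=0, LF[11]=C('$')+0=0+0=0
L[12]='e': occ=3, LF[12]=C('e')+3=1+3=4

Answer: 5 9 6 10 7 8 1 2 3 11 12 0 4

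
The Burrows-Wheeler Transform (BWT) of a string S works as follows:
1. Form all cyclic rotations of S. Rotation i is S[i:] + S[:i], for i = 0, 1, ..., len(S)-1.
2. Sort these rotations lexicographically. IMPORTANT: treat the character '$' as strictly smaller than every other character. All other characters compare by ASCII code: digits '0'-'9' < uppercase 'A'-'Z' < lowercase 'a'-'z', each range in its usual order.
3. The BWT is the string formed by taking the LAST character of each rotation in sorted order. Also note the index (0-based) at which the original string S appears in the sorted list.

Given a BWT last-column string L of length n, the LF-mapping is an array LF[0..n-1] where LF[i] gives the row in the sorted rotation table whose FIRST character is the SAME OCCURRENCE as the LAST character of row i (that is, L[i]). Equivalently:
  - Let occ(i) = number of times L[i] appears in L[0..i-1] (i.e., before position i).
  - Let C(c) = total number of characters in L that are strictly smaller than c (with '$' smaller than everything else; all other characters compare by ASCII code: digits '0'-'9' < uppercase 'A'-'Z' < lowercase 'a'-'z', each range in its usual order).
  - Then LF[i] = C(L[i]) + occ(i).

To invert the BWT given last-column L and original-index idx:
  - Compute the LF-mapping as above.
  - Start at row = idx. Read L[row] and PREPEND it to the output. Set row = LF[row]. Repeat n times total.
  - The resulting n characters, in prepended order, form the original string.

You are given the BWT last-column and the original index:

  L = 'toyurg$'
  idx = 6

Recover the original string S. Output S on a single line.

Answer: yogurt$

Derivation:
LF mapping: 4 2 6 5 3 1 0
Walk LF starting at row 6, prepending L[row]:
  step 1: row=6, L[6]='$', prepend. Next row=LF[6]=0
  step 2: row=0, L[0]='t', prepend. Next row=LF[0]=4
  step 3: row=4, L[4]='r', prepend. Next row=LF[4]=3
  step 4: row=3, L[3]='u', prepend. Next row=LF[3]=5
  step 5: row=5, L[5]='g', prepend. Next row=LF[5]=1
  step 6: row=1, L[1]='o', prepend. Next row=LF[1]=2
  step 7: row=2, L[2]='y', prepend. Next row=LF[2]=6
Reversed output: yogurt$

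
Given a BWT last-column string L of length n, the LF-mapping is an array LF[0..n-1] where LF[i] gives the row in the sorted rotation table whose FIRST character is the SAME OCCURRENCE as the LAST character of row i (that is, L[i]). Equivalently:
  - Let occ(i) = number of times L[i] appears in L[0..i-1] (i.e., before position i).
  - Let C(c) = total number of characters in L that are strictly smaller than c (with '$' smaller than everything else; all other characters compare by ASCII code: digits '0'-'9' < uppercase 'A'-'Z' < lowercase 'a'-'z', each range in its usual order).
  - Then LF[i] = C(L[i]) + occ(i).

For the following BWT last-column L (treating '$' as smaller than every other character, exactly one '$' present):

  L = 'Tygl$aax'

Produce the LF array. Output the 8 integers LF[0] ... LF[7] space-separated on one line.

Answer: 1 7 4 5 0 2 3 6

Derivation:
Char counts: '$':1, 'T':1, 'a':2, 'g':1, 'l':1, 'x':1, 'y':1
C (first-col start): C('$')=0, C('T')=1, C('a')=2, C('g')=4, C('l')=5, C('x')=6, C('y')=7
L[0]='T': occ=0, LF[0]=C('T')+0=1+0=1
L[1]='y': occ=0, LF[1]=C('y')+0=7+0=7
L[2]='g': occ=0, LF[2]=C('g')+0=4+0=4
L[3]='l': occ=0, LF[3]=C('l')+0=5+0=5
L[4]='$': occ=0, LF[4]=C('$')+0=0+0=0
L[5]='a': occ=0, LF[5]=C('a')+0=2+0=2
L[6]='a': occ=1, LF[6]=C('a')+1=2+1=3
L[7]='x': occ=0, LF[7]=C('x')+0=6+0=6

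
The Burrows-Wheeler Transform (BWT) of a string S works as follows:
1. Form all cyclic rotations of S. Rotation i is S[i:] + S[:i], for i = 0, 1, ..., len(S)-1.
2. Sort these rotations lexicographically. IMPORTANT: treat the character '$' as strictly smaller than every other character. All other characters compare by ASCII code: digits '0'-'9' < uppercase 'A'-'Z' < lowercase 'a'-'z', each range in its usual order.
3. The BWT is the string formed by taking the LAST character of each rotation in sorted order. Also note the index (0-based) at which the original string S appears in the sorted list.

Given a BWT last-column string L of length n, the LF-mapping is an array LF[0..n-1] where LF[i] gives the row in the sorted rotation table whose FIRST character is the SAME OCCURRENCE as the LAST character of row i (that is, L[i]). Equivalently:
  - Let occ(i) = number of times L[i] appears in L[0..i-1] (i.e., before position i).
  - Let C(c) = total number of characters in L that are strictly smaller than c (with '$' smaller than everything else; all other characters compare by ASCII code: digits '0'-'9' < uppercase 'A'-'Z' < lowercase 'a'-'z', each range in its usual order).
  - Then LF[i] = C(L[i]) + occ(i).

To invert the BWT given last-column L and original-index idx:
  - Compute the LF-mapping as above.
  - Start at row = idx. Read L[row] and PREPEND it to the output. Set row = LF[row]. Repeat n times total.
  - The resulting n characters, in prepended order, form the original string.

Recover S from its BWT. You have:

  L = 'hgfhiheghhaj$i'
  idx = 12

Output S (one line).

Answer: ijigahhhghfeh$

Derivation:
LF mapping: 6 4 3 7 11 8 2 5 9 10 1 13 0 12
Walk LF starting at row 12, prepending L[row]:
  step 1: row=12, L[12]='$', prepend. Next row=LF[12]=0
  step 2: row=0, L[0]='h', prepend. Next row=LF[0]=6
  step 3: row=6, L[6]='e', prepend. Next row=LF[6]=2
  step 4: row=2, L[2]='f', prepend. Next row=LF[2]=3
  step 5: row=3, L[3]='h', prepend. Next row=LF[3]=7
  step 6: row=7, L[7]='g', prepend. Next row=LF[7]=5
  step 7: row=5, L[5]='h', prepend. Next row=LF[5]=8
  step 8: row=8, L[8]='h', prepend. Next row=LF[8]=9
  step 9: row=9, L[9]='h', prepend. Next row=LF[9]=10
  step 10: row=10, L[10]='a', prepend. Next row=LF[10]=1
  step 11: row=1, L[1]='g', prepend. Next row=LF[1]=4
  step 12: row=4, L[4]='i', prepend. Next row=LF[4]=11
  step 13: row=11, L[11]='j', prepend. Next row=LF[11]=13
  step 14: row=13, L[13]='i', prepend. Next row=LF[13]=12
Reversed output: ijigahhhghfeh$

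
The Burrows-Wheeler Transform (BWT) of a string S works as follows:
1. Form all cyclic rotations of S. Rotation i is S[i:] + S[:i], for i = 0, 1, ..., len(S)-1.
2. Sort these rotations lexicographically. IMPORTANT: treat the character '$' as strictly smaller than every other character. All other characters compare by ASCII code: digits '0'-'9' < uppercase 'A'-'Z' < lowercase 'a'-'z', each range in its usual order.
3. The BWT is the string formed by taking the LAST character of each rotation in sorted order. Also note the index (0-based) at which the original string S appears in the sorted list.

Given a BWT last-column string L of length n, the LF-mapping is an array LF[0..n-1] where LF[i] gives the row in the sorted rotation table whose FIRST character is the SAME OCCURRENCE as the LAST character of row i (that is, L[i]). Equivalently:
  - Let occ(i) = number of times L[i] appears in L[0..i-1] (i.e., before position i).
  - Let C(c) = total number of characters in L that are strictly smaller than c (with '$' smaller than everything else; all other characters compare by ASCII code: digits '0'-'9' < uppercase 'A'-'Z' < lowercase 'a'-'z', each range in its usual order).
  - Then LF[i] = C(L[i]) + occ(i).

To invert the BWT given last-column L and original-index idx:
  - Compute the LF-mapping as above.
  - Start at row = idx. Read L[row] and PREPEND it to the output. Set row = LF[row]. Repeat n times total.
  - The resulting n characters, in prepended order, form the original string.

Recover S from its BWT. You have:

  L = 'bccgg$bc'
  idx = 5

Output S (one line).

Answer: cgcbgcb$

Derivation:
LF mapping: 1 3 4 6 7 0 2 5
Walk LF starting at row 5, prepending L[row]:
  step 1: row=5, L[5]='$', prepend. Next row=LF[5]=0
  step 2: row=0, L[0]='b', prepend. Next row=LF[0]=1
  step 3: row=1, L[1]='c', prepend. Next row=LF[1]=3
  step 4: row=3, L[3]='g', prepend. Next row=LF[3]=6
  step 5: row=6, L[6]='b', prepend. Next row=LF[6]=2
  step 6: row=2, L[2]='c', prepend. Next row=LF[2]=4
  step 7: row=4, L[4]='g', prepend. Next row=LF[4]=7
  step 8: row=7, L[7]='c', prepend. Next row=LF[7]=5
Reversed output: cgcbgcb$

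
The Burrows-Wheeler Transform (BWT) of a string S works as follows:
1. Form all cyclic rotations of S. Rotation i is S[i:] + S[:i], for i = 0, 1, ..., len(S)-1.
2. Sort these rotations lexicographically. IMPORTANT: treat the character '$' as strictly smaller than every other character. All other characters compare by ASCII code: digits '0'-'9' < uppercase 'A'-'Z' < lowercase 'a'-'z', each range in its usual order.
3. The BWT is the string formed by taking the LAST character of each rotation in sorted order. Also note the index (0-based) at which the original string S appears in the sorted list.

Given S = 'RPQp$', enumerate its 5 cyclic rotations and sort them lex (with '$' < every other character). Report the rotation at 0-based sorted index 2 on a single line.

Answer: Qp$RP

Derivation:
All 5 rotations (rotation i = S[i:]+S[:i]):
  rot[0] = RPQp$
  rot[1] = PQp$R
  rot[2] = Qp$RP
  rot[3] = p$RPQ
  rot[4] = $RPQp
Sorted (with $ < everything):
  sorted[0] = $RPQp
  sorted[1] = PQp$R
  sorted[2] = Qp$RP
  sorted[3] = RPQp$
  sorted[4] = p$RPQ
sorted[2] = Qp$RP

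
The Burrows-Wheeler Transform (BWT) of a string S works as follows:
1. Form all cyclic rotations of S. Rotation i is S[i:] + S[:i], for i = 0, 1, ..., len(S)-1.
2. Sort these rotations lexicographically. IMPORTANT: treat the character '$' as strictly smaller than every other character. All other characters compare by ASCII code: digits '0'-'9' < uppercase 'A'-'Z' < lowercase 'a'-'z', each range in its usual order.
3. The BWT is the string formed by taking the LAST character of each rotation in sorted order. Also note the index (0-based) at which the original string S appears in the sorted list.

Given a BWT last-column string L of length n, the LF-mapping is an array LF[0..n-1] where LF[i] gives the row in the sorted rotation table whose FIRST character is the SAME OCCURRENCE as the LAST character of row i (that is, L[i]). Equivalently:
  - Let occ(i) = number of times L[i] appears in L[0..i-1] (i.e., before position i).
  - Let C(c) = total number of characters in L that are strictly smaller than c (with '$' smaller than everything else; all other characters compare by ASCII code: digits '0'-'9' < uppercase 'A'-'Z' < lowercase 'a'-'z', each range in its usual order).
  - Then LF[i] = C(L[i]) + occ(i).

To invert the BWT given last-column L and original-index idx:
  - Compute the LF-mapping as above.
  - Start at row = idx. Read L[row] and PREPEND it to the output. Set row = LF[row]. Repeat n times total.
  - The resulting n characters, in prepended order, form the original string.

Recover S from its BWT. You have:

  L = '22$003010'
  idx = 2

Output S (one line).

LF mapping: 6 7 0 1 2 8 3 5 4
Walk LF starting at row 2, prepending L[row]:
  step 1: row=2, L[2]='$', prepend. Next row=LF[2]=0
  step 2: row=0, L[0]='2', prepend. Next row=LF[0]=6
  step 3: row=6, L[6]='0', prepend. Next row=LF[6]=3
  step 4: row=3, L[3]='0', prepend. Next row=LF[3]=1
  step 5: row=1, L[1]='2', prepend. Next row=LF[1]=7
  step 6: row=7, L[7]='1', prepend. Next row=LF[7]=5
  step 7: row=5, L[5]='3', prepend. Next row=LF[5]=8
  step 8: row=8, L[8]='0', prepend. Next row=LF[8]=4
  step 9: row=4, L[4]='0', prepend. Next row=LF[4]=2
Reversed output: 00312002$

Answer: 00312002$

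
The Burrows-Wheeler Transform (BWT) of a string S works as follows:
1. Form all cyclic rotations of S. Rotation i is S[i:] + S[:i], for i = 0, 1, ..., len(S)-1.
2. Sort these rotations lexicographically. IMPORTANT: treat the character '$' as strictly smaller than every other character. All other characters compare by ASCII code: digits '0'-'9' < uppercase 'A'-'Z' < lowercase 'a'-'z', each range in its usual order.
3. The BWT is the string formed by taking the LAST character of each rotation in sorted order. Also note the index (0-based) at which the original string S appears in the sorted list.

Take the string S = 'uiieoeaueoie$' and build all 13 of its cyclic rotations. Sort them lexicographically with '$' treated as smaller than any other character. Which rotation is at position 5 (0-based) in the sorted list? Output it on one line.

All 13 rotations (rotation i = S[i:]+S[:i]):
  rot[0] = uiieoeaueoie$
  rot[1] = iieoeaueoie$u
  rot[2] = ieoeaueoie$ui
  rot[3] = eoeaueoie$uii
  rot[4] = oeaueoie$uiie
  rot[5] = eaueoie$uiieo
  rot[6] = aueoie$uiieoe
  rot[7] = ueoie$uiieoea
  rot[8] = eoie$uiieoeau
  rot[9] = oie$uiieoeaue
  rot[10] = ie$uiieoeaueo
  rot[11] = e$uiieoeaueoi
  rot[12] = $uiieoeaueoie
Sorted (with $ < everything):
  sorted[0] = $uiieoeaueoie
  sorted[1] = aueoie$uiieoe
  sorted[2] = e$uiieoeaueoi
  sorted[3] = eaueoie$uiieo
  sorted[4] = eoeaueoie$uii
  sorted[5] = eoie$uiieoeau
  sorted[6] = ie$uiieoeaueo
  sorted[7] = ieoeaueoie$ui
  sorted[8] = iieoeaueoie$u
  sorted[9] = oeaueoie$uiie
  sorted[10] = oie$uiieoeaue
  sorted[11] = ueoie$uiieoea
  sorted[12] = uiieoeaueoie$
sorted[5] = eoie$uiieoeau

Answer: eoie$uiieoeau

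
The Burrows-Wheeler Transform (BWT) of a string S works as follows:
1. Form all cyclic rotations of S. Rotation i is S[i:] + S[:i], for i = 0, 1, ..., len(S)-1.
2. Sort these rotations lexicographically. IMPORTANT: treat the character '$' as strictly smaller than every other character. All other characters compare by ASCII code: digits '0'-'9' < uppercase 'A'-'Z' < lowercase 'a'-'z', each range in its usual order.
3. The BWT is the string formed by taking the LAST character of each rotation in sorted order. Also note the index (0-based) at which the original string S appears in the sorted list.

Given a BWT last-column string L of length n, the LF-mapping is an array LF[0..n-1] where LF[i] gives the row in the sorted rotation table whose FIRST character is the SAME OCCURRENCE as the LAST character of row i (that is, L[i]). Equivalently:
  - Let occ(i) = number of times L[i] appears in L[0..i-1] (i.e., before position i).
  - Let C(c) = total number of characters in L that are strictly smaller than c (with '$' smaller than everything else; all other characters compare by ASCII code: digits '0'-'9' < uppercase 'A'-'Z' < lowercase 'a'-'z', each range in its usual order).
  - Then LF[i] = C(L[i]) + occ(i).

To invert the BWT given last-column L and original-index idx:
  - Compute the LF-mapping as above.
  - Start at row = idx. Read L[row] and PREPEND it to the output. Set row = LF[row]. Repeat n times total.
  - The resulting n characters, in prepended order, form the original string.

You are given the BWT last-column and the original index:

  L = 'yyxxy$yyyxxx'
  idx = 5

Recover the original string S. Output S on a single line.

LF mapping: 6 7 1 2 8 0 9 10 11 3 4 5
Walk LF starting at row 5, prepending L[row]:
  step 1: row=5, L[5]='$', prepend. Next row=LF[5]=0
  step 2: row=0, L[0]='y', prepend. Next row=LF[0]=6
  step 3: row=6, L[6]='y', prepend. Next row=LF[6]=9
  step 4: row=9, L[9]='x', prepend. Next row=LF[9]=3
  step 5: row=3, L[3]='x', prepend. Next row=LF[3]=2
  step 6: row=2, L[2]='x', prepend. Next row=LF[2]=1
  step 7: row=1, L[1]='y', prepend. Next row=LF[1]=7
  step 8: row=7, L[7]='y', prepend. Next row=LF[7]=10
  step 9: row=10, L[10]='x', prepend. Next row=LF[10]=4
  step 10: row=4, L[4]='y', prepend. Next row=LF[4]=8
  step 11: row=8, L[8]='y', prepend. Next row=LF[8]=11
  step 12: row=11, L[11]='x', prepend. Next row=LF[11]=5
Reversed output: xyyxyyxxxyy$

Answer: xyyxyyxxxyy$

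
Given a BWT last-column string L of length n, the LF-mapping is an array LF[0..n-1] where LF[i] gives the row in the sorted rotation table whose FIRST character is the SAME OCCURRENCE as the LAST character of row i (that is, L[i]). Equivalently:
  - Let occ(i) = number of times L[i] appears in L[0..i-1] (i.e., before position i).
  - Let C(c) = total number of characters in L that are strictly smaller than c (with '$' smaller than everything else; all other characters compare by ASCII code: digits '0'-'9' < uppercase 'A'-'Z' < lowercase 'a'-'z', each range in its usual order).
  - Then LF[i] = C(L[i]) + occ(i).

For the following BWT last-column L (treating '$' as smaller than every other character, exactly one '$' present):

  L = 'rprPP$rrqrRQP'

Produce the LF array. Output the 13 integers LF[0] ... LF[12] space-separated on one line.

Answer: 8 6 9 1 2 0 10 11 7 12 5 4 3

Derivation:
Char counts: '$':1, 'P':3, 'Q':1, 'R':1, 'p':1, 'q':1, 'r':5
C (first-col start): C('$')=0, C('P')=1, C('Q')=4, C('R')=5, C('p')=6, C('q')=7, C('r')=8
L[0]='r': occ=0, LF[0]=C('r')+0=8+0=8
L[1]='p': occ=0, LF[1]=C('p')+0=6+0=6
L[2]='r': occ=1, LF[2]=C('r')+1=8+1=9
L[3]='P': occ=0, LF[3]=C('P')+0=1+0=1
L[4]='P': occ=1, LF[4]=C('P')+1=1+1=2
L[5]='$': occ=0, LF[5]=C('$')+0=0+0=0
L[6]='r': occ=2, LF[6]=C('r')+2=8+2=10
L[7]='r': occ=3, LF[7]=C('r')+3=8+3=11
L[8]='q': occ=0, LF[8]=C('q')+0=7+0=7
L[9]='r': occ=4, LF[9]=C('r')+4=8+4=12
L[10]='R': occ=0, LF[10]=C('R')+0=5+0=5
L[11]='Q': occ=0, LF[11]=C('Q')+0=4+0=4
L[12]='P': occ=2, LF[12]=C('P')+2=1+2=3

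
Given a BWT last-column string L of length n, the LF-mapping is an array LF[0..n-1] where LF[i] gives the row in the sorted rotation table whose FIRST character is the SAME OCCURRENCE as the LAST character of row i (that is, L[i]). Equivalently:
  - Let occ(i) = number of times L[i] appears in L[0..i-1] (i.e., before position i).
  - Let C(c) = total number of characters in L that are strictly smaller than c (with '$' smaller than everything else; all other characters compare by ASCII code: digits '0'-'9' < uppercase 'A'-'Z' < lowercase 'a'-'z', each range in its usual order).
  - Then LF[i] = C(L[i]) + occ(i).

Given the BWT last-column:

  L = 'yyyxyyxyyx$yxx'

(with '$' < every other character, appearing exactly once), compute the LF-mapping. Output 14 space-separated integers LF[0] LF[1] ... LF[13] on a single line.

Answer: 6 7 8 1 9 10 2 11 12 3 0 13 4 5

Derivation:
Char counts: '$':1, 'x':5, 'y':8
C (first-col start): C('$')=0, C('x')=1, C('y')=6
L[0]='y': occ=0, LF[0]=C('y')+0=6+0=6
L[1]='y': occ=1, LF[1]=C('y')+1=6+1=7
L[2]='y': occ=2, LF[2]=C('y')+2=6+2=8
L[3]='x': occ=0, LF[3]=C('x')+0=1+0=1
L[4]='y': occ=3, LF[4]=C('y')+3=6+3=9
L[5]='y': occ=4, LF[5]=C('y')+4=6+4=10
L[6]='x': occ=1, LF[6]=C('x')+1=1+1=2
L[7]='y': occ=5, LF[7]=C('y')+5=6+5=11
L[8]='y': occ=6, LF[8]=C('y')+6=6+6=12
L[9]='x': occ=2, LF[9]=C('x')+2=1+2=3
L[10]='$': occ=0, LF[10]=C('$')+0=0+0=0
L[11]='y': occ=7, LF[11]=C('y')+7=6+7=13
L[12]='x': occ=3, LF[12]=C('x')+3=1+3=4
L[13]='x': occ=4, LF[13]=C('x')+4=1+4=5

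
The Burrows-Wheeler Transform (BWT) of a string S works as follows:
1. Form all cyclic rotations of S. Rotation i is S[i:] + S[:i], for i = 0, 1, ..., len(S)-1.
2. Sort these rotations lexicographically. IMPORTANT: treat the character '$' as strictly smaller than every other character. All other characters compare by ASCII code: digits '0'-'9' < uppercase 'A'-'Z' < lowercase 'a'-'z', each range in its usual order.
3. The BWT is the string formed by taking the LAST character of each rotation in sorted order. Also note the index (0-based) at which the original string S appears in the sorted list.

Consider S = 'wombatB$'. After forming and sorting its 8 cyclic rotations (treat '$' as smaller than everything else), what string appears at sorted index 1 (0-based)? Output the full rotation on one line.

Answer: B$wombat

Derivation:
All 8 rotations (rotation i = S[i:]+S[:i]):
  rot[0] = wombatB$
  rot[1] = ombatB$w
  rot[2] = mbatB$wo
  rot[3] = batB$wom
  rot[4] = atB$womb
  rot[5] = tB$womba
  rot[6] = B$wombat
  rot[7] = $wombatB
Sorted (with $ < everything):
  sorted[0] = $wombatB
  sorted[1] = B$wombat
  sorted[2] = atB$womb
  sorted[3] = batB$wom
  sorted[4] = mbatB$wo
  sorted[5] = ombatB$w
  sorted[6] = tB$womba
  sorted[7] = wombatB$
sorted[1] = B$wombat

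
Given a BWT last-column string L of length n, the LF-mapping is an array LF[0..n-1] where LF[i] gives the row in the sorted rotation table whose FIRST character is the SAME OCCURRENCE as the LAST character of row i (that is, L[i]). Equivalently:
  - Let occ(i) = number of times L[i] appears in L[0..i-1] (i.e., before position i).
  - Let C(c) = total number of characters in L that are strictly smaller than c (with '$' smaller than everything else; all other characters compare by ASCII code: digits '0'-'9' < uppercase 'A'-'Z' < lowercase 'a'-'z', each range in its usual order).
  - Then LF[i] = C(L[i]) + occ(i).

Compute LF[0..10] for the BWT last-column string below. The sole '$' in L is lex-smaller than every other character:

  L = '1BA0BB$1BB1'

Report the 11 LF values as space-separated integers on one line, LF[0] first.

Char counts: '$':1, '0':1, '1':3, 'A':1, 'B':5
C (first-col start): C('$')=0, C('0')=1, C('1')=2, C('A')=5, C('B')=6
L[0]='1': occ=0, LF[0]=C('1')+0=2+0=2
L[1]='B': occ=0, LF[1]=C('B')+0=6+0=6
L[2]='A': occ=0, LF[2]=C('A')+0=5+0=5
L[3]='0': occ=0, LF[3]=C('0')+0=1+0=1
L[4]='B': occ=1, LF[4]=C('B')+1=6+1=7
L[5]='B': occ=2, LF[5]=C('B')+2=6+2=8
L[6]='$': occ=0, LF[6]=C('$')+0=0+0=0
L[7]='1': occ=1, LF[7]=C('1')+1=2+1=3
L[8]='B': occ=3, LF[8]=C('B')+3=6+3=9
L[9]='B': occ=4, LF[9]=C('B')+4=6+4=10
L[10]='1': occ=2, LF[10]=C('1')+2=2+2=4

Answer: 2 6 5 1 7 8 0 3 9 10 4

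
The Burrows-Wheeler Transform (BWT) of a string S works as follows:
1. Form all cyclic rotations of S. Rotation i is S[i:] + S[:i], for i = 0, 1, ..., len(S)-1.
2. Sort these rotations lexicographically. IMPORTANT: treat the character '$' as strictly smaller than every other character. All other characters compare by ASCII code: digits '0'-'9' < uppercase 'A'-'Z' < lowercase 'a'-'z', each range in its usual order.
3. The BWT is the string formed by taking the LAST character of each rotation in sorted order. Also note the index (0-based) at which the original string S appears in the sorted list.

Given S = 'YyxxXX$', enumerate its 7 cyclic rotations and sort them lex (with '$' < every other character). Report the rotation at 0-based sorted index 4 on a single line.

Answer: xXX$Yyx

Derivation:
All 7 rotations (rotation i = S[i:]+S[:i]):
  rot[0] = YyxxXX$
  rot[1] = yxxXX$Y
  rot[2] = xxXX$Yy
  rot[3] = xXX$Yyx
  rot[4] = XX$Yyxx
  rot[5] = X$YyxxX
  rot[6] = $YyxxXX
Sorted (with $ < everything):
  sorted[0] = $YyxxXX
  sorted[1] = X$YyxxX
  sorted[2] = XX$Yyxx
  sorted[3] = YyxxXX$
  sorted[4] = xXX$Yyx
  sorted[5] = xxXX$Yy
  sorted[6] = yxxXX$Y
sorted[4] = xXX$Yyx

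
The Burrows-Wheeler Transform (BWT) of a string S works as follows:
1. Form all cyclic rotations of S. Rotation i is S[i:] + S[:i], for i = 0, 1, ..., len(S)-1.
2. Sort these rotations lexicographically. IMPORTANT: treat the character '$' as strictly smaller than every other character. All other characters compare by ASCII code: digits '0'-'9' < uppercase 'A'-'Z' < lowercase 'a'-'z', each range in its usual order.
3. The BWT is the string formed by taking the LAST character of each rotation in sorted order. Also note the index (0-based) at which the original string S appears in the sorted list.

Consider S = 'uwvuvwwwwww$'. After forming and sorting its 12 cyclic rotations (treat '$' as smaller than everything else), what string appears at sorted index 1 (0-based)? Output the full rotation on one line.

All 12 rotations (rotation i = S[i:]+S[:i]):
  rot[0] = uwvuvwwwwww$
  rot[1] = wvuvwwwwww$u
  rot[2] = vuvwwwwww$uw
  rot[3] = uvwwwwww$uwv
  rot[4] = vwwwwww$uwvu
  rot[5] = wwwwww$uwvuv
  rot[6] = wwwww$uwvuvw
  rot[7] = wwww$uwvuvww
  rot[8] = www$uwvuvwww
  rot[9] = ww$uwvuvwwww
  rot[10] = w$uwvuvwwwww
  rot[11] = $uwvuvwwwwww
Sorted (with $ < everything):
  sorted[0] = $uwvuvwwwwww
  sorted[1] = uvwwwwww$uwv
  sorted[2] = uwvuvwwwwww$
  sorted[3] = vuvwwwwww$uw
  sorted[4] = vwwwwww$uwvu
  sorted[5] = w$uwvuvwwwww
  sorted[6] = wvuvwwwwww$u
  sorted[7] = ww$uwvuvwwww
  sorted[8] = www$uwvuvwww
  sorted[9] = wwww$uwvuvww
  sorted[10] = wwwww$uwvuvw
  sorted[11] = wwwwww$uwvuv
sorted[1] = uvwwwwww$uwv

Answer: uvwwwwww$uwv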